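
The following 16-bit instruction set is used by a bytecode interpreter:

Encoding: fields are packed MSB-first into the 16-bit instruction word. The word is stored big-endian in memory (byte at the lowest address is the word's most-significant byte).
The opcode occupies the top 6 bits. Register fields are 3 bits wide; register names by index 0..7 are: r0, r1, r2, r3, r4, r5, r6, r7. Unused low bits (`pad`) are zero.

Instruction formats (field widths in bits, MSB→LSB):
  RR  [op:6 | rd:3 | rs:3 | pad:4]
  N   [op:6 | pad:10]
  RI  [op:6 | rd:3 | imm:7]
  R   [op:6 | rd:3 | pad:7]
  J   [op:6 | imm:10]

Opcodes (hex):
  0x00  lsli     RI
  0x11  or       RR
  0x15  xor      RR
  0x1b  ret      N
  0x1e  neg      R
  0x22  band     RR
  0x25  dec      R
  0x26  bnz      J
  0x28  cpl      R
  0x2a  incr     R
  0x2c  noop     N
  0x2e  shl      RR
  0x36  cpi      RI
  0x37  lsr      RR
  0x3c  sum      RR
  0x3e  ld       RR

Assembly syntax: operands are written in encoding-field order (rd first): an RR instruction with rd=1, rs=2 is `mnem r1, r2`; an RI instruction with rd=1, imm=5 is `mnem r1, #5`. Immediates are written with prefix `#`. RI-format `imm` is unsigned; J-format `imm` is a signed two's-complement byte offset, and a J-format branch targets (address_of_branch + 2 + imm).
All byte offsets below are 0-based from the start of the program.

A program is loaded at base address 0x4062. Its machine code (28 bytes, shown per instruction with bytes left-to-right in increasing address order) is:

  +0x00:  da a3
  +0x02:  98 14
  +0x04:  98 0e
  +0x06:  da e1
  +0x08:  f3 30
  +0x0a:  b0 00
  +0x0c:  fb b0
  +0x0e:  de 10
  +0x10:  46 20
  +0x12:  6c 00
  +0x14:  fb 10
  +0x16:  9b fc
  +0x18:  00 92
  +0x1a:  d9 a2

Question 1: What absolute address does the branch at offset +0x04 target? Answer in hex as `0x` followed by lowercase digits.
0x4076

off 0x04: read 98 0e as big → 0x980e
  op=0x980e>>10=0x26 ⇒ bnz (J)
  imm@[9:0]=0xe ⇒ #14
  target = base 0x4062 + off 0x04 + 2 + imm 14 = 0x4076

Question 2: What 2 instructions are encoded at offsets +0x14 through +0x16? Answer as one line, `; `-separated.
[14] fb 10 → 0xfb10
  op=0xfb10>>10=0x3e ⇒ ld (RR)
  [9:7] rd=6 = r6
  [6:4] rs=1 = r1
[16] 9b fc → 0x9bfc
  op=0x9bfc>>10=0x26 ⇒ bnz (J)
  [9:0] imm=1020 (s10→-4) = #-4

ld r6, r1; bnz #-4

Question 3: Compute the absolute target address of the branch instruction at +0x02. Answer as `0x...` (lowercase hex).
+0x02: 98 14 ⇒ word 0x9814 (big)
  op=0x9814>>10=0x26 ⇒ bnz (J)
  imm@[9:0]=0x14 ⇒ #20
  target = base 0x4062 + off 0x02 + 2 + imm 20 = 0x407a

0x407a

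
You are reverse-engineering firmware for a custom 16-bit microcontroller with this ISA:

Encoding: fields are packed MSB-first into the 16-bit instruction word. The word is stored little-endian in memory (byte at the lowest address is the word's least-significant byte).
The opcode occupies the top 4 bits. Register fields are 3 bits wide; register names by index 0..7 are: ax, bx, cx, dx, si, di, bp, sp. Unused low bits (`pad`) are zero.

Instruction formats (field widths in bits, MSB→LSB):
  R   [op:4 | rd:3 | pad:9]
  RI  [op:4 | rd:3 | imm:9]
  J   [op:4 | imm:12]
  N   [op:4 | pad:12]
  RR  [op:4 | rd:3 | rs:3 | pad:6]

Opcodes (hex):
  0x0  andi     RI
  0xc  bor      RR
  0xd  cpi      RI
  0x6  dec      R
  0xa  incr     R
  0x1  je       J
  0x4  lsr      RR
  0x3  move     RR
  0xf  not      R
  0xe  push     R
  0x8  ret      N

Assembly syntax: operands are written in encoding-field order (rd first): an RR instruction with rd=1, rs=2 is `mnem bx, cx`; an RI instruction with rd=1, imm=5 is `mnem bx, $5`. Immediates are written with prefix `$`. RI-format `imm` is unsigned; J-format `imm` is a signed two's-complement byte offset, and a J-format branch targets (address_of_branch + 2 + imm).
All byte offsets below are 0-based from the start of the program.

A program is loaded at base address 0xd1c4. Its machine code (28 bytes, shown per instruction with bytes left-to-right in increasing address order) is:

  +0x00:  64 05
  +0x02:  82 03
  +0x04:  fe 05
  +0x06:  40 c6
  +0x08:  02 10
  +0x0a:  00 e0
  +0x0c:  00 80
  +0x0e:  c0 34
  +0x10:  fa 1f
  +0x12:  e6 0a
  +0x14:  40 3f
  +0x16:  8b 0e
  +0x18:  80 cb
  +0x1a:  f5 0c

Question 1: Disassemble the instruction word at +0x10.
[10] fa 1f → 0x1ffa
  op=0x1ffa>>12=0x1 ⇒ je (J)
  [11:0] imm=4090 (s12→-6) = $-6

je $-6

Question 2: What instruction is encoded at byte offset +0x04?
@+04  little-endian(fe 05) = 0x05fe
  top 4b → 0x0 → andi [RI]
  [11:9] rd=2 = cx
  [8:0] imm=510 = $510

andi cx, $510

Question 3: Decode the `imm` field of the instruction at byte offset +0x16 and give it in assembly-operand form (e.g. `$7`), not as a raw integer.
$139

@+16  little-endian(8b 0e) = 0x0e8b
  op=0x0e8b>>12=0x0 ⇒ andi (RI)
  rd: (w>>9)&0x7=0x7 → sp
  imm: (w>>0)&0x1ff=0x8b → $139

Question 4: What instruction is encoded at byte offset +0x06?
off 0x06: read 40 c6 as little → 0xc640
  opcode bits[15:12]=0xc: bor/RR
  [11:9] rd=3 = dx
  [8:6] rs=1 = bx

bor dx, bx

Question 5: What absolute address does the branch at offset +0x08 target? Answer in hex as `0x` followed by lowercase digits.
off 0x08: read 02 10 as little → 0x1002
  top 4b → 0x1 → je [J]
  imm: (w>>0)&0xfff=0x2 → $2
  target = base 0xd1c4 + off 0x08 + 2 + imm 2 = 0xd1d0

0xd1d0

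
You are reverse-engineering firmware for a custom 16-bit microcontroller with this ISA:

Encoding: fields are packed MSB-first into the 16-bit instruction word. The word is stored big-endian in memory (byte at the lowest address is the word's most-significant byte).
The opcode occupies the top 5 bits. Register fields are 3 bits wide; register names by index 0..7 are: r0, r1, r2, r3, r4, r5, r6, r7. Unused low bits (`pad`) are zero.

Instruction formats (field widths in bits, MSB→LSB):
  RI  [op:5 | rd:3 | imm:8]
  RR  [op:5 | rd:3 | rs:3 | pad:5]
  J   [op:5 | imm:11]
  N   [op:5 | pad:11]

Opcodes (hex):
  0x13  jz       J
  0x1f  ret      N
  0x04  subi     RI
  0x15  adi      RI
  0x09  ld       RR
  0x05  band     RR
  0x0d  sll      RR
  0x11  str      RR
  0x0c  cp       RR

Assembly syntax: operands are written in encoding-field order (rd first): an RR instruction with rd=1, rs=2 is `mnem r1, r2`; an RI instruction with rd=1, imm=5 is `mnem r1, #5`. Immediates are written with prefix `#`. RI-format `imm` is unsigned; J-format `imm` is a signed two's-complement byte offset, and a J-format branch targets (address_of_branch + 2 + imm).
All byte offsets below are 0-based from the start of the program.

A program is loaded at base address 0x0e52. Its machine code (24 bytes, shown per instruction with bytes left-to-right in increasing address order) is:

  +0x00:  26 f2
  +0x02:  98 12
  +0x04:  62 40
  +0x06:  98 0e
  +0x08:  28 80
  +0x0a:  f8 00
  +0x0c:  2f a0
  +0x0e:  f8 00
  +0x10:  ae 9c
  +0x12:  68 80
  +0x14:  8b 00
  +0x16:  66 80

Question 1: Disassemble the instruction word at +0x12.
sll r0, r4

@+12  big-endian(68 80) = 0x6880
  op=0x6880>>11=0xd ⇒ sll (RR)
  rd@[10:8]=0x0 ⇒ r0
  rs@[7:5]=0x4 ⇒ r4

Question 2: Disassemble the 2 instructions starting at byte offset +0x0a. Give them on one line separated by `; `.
+0x0a: f8 00 ⇒ word 0xf800 (big)
  op=0xf800>>11=0x1f ⇒ ret (N)
+0x0c: 2f a0 ⇒ word 0x2fa0 (big)
  op=0x2fa0>>11=0x5 ⇒ band (RR)
  [10:8] rd=7 = r7
  [7:5] rs=5 = r5

ret; band r7, r5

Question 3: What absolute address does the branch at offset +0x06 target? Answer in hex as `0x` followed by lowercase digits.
0x0e68

off 0x06: read 98 0e as big → 0x980e
  opcode bits[15:11]=0x13: jz/J
  [10:0] imm=14 = #14
  target = base 0x0e52 + off 0x06 + 2 + imm 14 = 0x0e68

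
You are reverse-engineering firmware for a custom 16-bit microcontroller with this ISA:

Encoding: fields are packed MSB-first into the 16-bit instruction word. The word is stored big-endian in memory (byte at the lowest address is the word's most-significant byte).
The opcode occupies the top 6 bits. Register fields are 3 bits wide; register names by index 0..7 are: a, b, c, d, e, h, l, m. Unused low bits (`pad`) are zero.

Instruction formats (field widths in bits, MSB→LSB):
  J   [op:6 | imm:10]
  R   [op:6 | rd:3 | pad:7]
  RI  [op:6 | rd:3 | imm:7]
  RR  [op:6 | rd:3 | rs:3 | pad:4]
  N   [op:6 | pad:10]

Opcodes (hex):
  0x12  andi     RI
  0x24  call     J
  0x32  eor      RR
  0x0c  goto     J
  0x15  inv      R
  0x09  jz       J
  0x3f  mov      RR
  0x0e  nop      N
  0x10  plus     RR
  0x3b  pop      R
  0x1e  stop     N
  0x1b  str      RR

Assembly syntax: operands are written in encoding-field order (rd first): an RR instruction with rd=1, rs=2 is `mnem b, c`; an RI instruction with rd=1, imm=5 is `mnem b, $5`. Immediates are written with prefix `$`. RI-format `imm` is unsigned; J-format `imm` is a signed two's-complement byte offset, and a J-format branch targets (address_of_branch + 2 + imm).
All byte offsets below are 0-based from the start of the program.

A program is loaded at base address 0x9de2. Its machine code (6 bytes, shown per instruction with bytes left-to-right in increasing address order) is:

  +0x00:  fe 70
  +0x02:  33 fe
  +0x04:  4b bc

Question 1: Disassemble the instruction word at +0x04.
[04] 4b bc → 0x4bbc
  op=0x4bbc>>10=0x12 ⇒ andi (RI)
  rd: (w>>7)&0x7=0x7 → m
  imm: (w>>0)&0x7f=0x3c → $60

andi m, $60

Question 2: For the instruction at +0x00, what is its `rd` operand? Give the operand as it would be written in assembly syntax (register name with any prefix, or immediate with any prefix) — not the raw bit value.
[00] fe 70 → 0xfe70
  op=0xfe70>>10=0x3f ⇒ mov (RR)
  [9:7] rd=4 = e
  [6:4] rs=7 = m

e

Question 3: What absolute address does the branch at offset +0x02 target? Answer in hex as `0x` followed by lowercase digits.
@+02  big-endian(33 fe) = 0x33fe
  op=0x33fe>>10=0xc ⇒ goto (J)
  imm: (w>>0)&0x3ff=0x3fe (s10→-2) → $-2
  target = base 0x9de2 + off 0x02 + 2 + imm -2 = 0x9de4

0x9de4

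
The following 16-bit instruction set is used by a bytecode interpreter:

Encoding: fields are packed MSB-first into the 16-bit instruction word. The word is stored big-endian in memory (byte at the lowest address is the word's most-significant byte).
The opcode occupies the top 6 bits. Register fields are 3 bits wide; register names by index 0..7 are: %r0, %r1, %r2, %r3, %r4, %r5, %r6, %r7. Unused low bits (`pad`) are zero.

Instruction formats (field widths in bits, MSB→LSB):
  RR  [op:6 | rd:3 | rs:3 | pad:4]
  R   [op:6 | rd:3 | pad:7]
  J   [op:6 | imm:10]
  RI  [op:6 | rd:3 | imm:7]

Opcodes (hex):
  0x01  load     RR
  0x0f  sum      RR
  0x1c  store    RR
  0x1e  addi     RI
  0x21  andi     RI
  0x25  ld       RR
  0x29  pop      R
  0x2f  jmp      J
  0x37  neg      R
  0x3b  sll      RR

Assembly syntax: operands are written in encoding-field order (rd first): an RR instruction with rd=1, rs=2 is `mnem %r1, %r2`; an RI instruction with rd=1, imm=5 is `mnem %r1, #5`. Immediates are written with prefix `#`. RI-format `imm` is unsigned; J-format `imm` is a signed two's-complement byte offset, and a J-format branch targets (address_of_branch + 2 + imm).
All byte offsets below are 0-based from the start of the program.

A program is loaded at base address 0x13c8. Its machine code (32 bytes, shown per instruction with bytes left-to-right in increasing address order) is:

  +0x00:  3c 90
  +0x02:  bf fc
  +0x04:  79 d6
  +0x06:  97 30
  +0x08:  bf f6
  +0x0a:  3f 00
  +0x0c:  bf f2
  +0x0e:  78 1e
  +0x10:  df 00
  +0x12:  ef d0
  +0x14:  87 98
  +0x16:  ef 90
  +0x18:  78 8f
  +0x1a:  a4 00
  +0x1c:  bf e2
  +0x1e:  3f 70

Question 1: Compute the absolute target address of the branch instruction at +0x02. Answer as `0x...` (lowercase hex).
0x13c8

[02] bf fc → 0xbffc
  opcode bits[15:10]=0x2f: jmp/J
  imm@[9:0]=0x3fc (s10→-4) ⇒ #-4
  target = base 0x13c8 + off 0x02 + 2 + imm -4 = 0x13c8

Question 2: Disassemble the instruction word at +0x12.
sll %r7, %r5

@+12  big-endian(ef d0) = 0xefd0
  opcode bits[15:10]=0x3b: sll/RR
  rd@[9:7]=0x7 ⇒ %r7
  rs@[6:4]=0x5 ⇒ %r5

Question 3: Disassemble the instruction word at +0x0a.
@+0a  big-endian(3f 00) = 0x3f00
  opcode bits[15:10]=0xf: sum/RR
  [9:7] rd=6 = %r6
  [6:4] rs=0 = %r0

sum %r6, %r0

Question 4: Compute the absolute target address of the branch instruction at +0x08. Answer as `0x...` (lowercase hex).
0x13c8

[08] bf f6 → 0xbff6
  op=0xbff6>>10=0x2f ⇒ jmp (J)
  [9:0] imm=1014 (s10→-10) = #-10
  target = base 0x13c8 + off 0x08 + 2 + imm -10 = 0x13c8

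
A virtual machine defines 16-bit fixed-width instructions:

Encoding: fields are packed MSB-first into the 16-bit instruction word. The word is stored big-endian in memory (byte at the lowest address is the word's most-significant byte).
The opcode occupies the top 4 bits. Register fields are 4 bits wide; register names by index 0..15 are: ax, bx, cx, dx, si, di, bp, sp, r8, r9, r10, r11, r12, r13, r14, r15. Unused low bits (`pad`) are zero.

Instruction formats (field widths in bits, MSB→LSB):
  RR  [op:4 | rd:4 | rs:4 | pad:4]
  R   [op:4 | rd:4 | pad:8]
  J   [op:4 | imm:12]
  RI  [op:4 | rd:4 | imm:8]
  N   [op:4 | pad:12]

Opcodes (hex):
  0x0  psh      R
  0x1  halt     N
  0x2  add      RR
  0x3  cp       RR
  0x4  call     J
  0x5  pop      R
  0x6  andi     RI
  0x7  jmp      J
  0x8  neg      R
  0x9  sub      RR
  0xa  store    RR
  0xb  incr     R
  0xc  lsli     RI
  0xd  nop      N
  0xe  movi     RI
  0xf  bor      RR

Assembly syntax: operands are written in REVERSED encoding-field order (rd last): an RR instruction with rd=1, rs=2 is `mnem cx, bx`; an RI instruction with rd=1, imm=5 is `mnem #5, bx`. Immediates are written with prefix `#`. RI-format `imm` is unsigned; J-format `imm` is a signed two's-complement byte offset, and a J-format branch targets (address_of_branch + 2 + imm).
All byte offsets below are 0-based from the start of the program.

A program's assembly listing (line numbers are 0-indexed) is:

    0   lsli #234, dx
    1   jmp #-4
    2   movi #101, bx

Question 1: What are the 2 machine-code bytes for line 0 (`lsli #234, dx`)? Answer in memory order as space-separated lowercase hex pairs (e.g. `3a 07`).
0. lsli fields op=0xc:4|rd=3:4|imm=234:8 → word c3eah → c3 ea

c3 ea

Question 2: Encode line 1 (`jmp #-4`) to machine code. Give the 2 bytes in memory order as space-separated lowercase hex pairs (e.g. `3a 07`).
L1: jmp op=0x7:4|imm=-4:12 ⇒ 0x7ffc ⇒ big 7f fc

7f fc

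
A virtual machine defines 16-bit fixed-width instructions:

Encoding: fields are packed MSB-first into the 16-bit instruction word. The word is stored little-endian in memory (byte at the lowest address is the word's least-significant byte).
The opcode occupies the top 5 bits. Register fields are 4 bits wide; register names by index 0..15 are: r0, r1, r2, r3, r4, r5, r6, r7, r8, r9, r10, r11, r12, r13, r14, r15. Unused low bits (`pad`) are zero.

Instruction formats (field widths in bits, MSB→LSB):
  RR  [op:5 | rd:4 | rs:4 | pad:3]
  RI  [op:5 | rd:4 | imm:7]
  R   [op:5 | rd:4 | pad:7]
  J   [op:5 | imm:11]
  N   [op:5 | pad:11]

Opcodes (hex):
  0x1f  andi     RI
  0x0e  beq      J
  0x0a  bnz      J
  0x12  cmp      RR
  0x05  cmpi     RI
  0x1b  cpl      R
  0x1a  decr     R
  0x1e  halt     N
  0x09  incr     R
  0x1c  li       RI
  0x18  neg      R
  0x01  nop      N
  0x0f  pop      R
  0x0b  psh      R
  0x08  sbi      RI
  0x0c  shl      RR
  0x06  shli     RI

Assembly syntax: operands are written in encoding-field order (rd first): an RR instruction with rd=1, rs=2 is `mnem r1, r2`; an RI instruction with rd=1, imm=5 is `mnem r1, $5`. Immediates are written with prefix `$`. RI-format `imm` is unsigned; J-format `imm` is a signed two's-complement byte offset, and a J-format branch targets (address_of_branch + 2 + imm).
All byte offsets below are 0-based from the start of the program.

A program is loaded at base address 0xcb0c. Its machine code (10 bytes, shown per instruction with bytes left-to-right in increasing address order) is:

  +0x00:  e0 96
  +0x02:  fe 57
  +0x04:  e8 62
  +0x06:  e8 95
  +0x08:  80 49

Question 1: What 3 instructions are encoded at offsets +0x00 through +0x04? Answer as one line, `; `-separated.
off 0x00: read e0 96 as little → 0x96e0
  opcode bits[15:11]=0x12: cmp/RR
  rd: (w>>7)&0xf=0xd → r13
  rs: (w>>3)&0xf=0xc → r12
off 0x02: read fe 57 as little → 0x57fe
  opcode bits[15:11]=0xa: bnz/J
  imm: (w>>0)&0x7ff=0x7fe (s11→-2) → $-2
off 0x04: read e8 62 as little → 0x62e8
  opcode bits[15:11]=0xc: shl/RR
  rd: (w>>7)&0xf=0x5 → r5
  rs: (w>>3)&0xf=0xd → r13

cmp r13, r12; bnz $-2; shl r5, r13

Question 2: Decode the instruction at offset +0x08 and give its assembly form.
incr r3

+0x08: 80 49 ⇒ word 0x4980 (little)
  opcode bits[15:11]=0x9: incr/R
  rd@[10:7]=0x3 ⇒ r3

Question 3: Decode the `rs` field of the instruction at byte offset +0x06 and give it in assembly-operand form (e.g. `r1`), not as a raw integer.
r13

[06] e8 95 → 0x95e8
  op=0x95e8>>11=0x12 ⇒ cmp (RR)
  rd: (w>>7)&0xf=0xb → r11
  rs: (w>>3)&0xf=0xd → r13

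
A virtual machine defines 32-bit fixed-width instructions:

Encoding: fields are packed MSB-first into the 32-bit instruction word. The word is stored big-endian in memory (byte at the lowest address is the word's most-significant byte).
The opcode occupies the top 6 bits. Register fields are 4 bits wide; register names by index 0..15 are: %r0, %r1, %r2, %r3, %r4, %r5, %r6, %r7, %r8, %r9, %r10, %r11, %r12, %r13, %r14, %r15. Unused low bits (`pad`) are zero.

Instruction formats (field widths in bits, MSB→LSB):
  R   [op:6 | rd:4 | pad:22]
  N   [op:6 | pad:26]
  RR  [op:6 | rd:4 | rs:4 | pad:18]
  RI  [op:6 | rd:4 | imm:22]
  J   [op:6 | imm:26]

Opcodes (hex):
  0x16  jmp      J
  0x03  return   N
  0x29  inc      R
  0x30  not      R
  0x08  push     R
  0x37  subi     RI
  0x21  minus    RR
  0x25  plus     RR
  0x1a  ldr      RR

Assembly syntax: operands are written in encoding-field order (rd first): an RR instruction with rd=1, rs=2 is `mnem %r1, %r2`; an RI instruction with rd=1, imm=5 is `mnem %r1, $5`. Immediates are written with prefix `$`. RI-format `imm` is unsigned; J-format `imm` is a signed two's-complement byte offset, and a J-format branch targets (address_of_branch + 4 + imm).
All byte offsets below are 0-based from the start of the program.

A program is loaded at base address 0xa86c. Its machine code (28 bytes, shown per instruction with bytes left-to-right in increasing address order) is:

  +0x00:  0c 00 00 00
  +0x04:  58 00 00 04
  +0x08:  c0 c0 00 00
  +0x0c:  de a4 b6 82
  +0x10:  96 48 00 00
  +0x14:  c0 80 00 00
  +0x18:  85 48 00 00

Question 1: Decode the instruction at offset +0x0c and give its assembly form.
subi %r10, $2406018

@+0c  big-endian(de a4 b6 82) = 0xdea4b682
  opcode bits[31:26]=0x37: subi/RI
  rd: (w>>22)&0xf=0xa → %r10
  imm: (w>>0)&0x3fffff=0x24b682 → $2406018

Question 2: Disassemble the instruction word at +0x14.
not %r2

@+14  big-endian(c0 80 00 00) = 0xc0800000
  opcode bits[31:26]=0x30: not/R
  [25:22] rd=2 = %r2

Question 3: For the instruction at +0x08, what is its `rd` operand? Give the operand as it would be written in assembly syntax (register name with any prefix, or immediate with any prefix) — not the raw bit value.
%r3

off 0x08: read c0 c0 00 00 as big → 0xc0c00000
  opcode bits[31:26]=0x30: not/R
  rd@[25:22]=0x3 ⇒ %r3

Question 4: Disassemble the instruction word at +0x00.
@+00  big-endian(0c 00 00 00) = 0x0c000000
  opcode bits[31:26]=0x3: return/N

return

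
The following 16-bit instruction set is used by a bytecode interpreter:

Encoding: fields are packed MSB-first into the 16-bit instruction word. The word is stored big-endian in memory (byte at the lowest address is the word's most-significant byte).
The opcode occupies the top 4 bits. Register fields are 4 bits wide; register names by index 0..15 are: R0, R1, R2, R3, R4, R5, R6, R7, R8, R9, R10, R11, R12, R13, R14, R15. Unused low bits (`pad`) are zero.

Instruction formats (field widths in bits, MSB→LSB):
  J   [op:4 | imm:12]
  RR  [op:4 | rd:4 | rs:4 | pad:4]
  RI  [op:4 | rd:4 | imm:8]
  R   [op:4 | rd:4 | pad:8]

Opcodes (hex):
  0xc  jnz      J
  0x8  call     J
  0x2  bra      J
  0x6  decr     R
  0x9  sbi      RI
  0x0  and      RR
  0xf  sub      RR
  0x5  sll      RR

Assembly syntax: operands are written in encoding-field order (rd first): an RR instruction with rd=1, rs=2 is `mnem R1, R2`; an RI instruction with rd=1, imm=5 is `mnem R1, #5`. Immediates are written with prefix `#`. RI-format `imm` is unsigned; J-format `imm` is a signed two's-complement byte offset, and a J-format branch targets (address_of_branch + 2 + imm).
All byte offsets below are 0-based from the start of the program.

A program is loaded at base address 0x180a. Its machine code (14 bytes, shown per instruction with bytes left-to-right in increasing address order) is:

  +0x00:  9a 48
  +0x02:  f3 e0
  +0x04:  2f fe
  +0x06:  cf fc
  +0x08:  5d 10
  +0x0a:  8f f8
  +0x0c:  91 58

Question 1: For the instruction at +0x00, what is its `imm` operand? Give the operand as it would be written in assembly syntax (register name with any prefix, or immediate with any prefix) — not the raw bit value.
#72

[00] 9a 48 → 0x9a48
  op=0x9a48>>12=0x9 ⇒ sbi (RI)
  rd@[11:8]=0xa ⇒ R10
  imm@[7:0]=0x48 ⇒ #72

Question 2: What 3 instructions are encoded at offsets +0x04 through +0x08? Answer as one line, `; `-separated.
off 0x04: read 2f fe as big → 0x2ffe
  top 4b → 0x2 → bra [J]
  [11:0] imm=4094 (s12→-2) = #-2
off 0x06: read cf fc as big → 0xcffc
  top 4b → 0xc → jnz [J]
  [11:0] imm=4092 (s12→-4) = #-4
off 0x08: read 5d 10 as big → 0x5d10
  top 4b → 0x5 → sll [RR]
  [11:8] rd=13 = R13
  [7:4] rs=1 = R1

bra #-2; jnz #-4; sll R13, R1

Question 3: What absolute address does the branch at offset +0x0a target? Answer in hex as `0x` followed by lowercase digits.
@+0a  big-endian(8f f8) = 0x8ff8
  opcode bits[15:12]=0x8: call/J
  imm: (w>>0)&0xfff=0xff8 (s12→-8) → #-8
  target = base 0x180a + off 0x0a + 2 + imm -8 = 0x180e

0x180e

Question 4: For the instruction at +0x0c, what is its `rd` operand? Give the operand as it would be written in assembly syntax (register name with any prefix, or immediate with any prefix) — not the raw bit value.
R1

@+0c  big-endian(91 58) = 0x9158
  opcode bits[15:12]=0x9: sbi/RI
  rd: (w>>8)&0xf=0x1 → R1
  imm: (w>>0)&0xff=0x58 → #88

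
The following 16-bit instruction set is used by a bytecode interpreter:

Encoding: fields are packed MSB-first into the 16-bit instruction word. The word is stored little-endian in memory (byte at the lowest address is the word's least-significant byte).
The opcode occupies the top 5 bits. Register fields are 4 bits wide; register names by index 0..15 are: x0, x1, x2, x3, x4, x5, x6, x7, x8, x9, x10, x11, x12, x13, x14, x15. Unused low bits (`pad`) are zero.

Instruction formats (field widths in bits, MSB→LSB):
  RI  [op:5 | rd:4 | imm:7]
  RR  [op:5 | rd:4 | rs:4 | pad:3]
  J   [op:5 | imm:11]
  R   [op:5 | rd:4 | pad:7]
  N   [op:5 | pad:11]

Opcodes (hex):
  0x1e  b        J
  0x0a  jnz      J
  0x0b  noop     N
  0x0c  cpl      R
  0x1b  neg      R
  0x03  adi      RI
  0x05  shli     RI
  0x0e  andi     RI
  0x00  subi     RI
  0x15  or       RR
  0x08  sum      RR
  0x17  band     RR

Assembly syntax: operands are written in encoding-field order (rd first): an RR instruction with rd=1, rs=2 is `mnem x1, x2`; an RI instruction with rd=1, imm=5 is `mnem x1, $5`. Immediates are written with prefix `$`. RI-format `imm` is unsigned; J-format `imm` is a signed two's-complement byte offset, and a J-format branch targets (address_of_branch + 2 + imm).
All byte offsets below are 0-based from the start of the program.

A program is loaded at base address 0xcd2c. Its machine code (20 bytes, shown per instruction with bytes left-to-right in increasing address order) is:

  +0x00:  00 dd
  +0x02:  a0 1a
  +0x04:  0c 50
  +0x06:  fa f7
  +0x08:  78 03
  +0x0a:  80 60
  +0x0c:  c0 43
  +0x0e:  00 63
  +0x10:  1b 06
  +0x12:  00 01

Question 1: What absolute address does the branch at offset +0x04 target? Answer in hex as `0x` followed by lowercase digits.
[04] 0c 50 → 0x500c
  op=0x500c>>11=0xa ⇒ jnz (J)
  [10:0] imm=12 = $12
  target = base 0xcd2c + off 0x04 + 2 + imm 12 = 0xcd3e

0xcd3e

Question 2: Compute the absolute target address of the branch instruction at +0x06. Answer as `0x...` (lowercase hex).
0xcd2e

off 0x06: read fa f7 as little → 0xf7fa
  op=0xf7fa>>11=0x1e ⇒ b (J)
  [10:0] imm=2042 (s11→-6) = $-6
  target = base 0xcd2c + off 0x06 + 2 + imm -6 = 0xcd2e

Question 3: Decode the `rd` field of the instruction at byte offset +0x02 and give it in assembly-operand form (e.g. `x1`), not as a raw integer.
x5

@+02  little-endian(a0 1a) = 0x1aa0
  opcode bits[15:11]=0x3: adi/RI
  [10:7] rd=5 = x5
  [6:0] imm=32 = $32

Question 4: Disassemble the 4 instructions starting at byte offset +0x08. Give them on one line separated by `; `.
@+08  little-endian(78 03) = 0x0378
  top 5b → 0x0 → subi [RI]
  [10:7] rd=6 = x6
  [6:0] imm=120 = $120
@+0a  little-endian(80 60) = 0x6080
  top 5b → 0xc → cpl [R]
  [10:7] rd=1 = x1
@+0c  little-endian(c0 43) = 0x43c0
  top 5b → 0x8 → sum [RR]
  [10:7] rd=7 = x7
  [6:3] rs=8 = x8
@+0e  little-endian(00 63) = 0x6300
  top 5b → 0xc → cpl [R]
  [10:7] rd=6 = x6

subi x6, $120; cpl x1; sum x7, x8; cpl x6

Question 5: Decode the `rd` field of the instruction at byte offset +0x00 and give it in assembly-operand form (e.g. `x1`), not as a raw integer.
x10

off 0x00: read 00 dd as little → 0xdd00
  opcode bits[15:11]=0x1b: neg/R
  rd@[10:7]=0xa ⇒ x10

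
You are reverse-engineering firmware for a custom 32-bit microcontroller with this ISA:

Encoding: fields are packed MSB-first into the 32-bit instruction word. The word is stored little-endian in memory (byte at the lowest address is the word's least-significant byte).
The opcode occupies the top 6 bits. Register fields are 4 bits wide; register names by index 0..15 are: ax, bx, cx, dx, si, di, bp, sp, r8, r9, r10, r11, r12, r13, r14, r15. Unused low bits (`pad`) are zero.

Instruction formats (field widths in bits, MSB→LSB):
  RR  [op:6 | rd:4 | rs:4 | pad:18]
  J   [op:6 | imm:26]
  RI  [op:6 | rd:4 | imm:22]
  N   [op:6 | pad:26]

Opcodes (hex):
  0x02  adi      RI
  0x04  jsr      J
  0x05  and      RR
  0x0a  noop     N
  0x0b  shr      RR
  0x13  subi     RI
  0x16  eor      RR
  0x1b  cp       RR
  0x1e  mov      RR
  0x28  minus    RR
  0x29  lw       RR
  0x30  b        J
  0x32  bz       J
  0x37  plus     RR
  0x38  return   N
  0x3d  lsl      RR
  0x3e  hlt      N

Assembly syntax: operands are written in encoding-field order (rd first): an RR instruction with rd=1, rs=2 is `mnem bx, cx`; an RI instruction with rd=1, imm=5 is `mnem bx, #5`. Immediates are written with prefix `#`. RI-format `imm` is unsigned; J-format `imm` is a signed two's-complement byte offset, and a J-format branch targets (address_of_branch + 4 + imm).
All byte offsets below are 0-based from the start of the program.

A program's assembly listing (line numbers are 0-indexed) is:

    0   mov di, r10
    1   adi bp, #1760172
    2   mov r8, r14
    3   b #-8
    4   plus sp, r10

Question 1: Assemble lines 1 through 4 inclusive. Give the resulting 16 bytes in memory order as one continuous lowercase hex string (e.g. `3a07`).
L1: adi op=0x2:6|rd=6:4|imm=1760172:22 ⇒ 0x099adbac ⇒ little ac db 9a 09
L2: mov op=0x1e:6|rd=8:4|rs=14:4|pad=0:18 ⇒ 0x7a380000 ⇒ little 00 00 38 7a
L3: b op=0x30:6|imm=-8:26 ⇒ 0xc3fffff8 ⇒ little f8 ff ff c3
L4: plus op=0x37:6|rd=7:4|rs=10:4|pad=0:18 ⇒ 0xdde80000 ⇒ little 00 00 e8 dd

acdb9a090000387af8ffffc30000e8dd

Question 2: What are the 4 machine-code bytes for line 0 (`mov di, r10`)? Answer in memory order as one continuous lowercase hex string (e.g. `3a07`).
L0: mov op=0x1e:6|rd=5:4|rs=10:4|pad=0:18 ⇒ 0x79680000 ⇒ little 00 00 68 79

00006879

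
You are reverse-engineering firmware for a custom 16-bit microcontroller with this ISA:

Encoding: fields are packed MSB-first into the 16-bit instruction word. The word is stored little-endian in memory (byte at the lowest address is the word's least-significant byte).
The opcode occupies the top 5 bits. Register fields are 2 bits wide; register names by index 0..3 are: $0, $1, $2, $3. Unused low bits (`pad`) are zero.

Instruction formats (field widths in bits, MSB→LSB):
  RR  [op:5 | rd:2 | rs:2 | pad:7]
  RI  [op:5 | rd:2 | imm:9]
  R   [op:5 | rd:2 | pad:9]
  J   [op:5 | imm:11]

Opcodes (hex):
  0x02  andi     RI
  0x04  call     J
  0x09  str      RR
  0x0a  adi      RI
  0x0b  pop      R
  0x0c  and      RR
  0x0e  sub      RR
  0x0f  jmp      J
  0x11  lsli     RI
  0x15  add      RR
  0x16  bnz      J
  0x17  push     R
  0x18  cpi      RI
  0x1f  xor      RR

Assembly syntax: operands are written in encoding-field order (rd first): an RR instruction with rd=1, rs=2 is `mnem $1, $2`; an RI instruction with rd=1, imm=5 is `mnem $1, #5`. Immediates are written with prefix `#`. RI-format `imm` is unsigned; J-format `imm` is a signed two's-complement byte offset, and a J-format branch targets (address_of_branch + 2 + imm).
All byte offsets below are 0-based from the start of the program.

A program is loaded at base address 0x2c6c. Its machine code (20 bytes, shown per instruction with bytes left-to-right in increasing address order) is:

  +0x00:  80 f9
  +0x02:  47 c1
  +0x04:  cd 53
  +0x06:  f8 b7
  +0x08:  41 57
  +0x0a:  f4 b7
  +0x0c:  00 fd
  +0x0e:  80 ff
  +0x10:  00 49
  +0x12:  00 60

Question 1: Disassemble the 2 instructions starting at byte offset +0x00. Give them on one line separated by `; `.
xor $0, $3; cpi $0, #327

[00] 80 f9 → 0xf980
  top 5b → 0x1f → xor [RR]
  [10:9] rd=0 = $0
  [8:7] rs=3 = $3
[02] 47 c1 → 0xc147
  top 5b → 0x18 → cpi [RI]
  [10:9] rd=0 = $0
  [8:0] imm=327 = #327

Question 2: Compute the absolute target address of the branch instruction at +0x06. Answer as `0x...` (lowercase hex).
0x2c6c

[06] f8 b7 → 0xb7f8
  opcode bits[15:11]=0x16: bnz/J
  [10:0] imm=2040 (s11→-8) = #-8
  target = base 0x2c6c + off 0x06 + 2 + imm -8 = 0x2c6c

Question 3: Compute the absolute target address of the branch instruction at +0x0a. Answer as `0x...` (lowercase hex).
0x2c6c

+0x0a: f4 b7 ⇒ word 0xb7f4 (little)
  opcode bits[15:11]=0x16: bnz/J
  imm@[10:0]=0x7f4 (s11→-12) ⇒ #-12
  target = base 0x2c6c + off 0x0a + 2 + imm -12 = 0x2c6c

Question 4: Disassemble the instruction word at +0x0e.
xor $3, $3

@+0e  little-endian(80 ff) = 0xff80
  op=0xff80>>11=0x1f ⇒ xor (RR)
  rd@[10:9]=0x3 ⇒ $3
  rs@[8:7]=0x3 ⇒ $3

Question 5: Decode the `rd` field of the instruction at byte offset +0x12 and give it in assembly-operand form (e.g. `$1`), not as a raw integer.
[12] 00 60 → 0x6000
  op=0x6000>>11=0xc ⇒ and (RR)
  [10:9] rd=0 = $0
  [8:7] rs=0 = $0

$0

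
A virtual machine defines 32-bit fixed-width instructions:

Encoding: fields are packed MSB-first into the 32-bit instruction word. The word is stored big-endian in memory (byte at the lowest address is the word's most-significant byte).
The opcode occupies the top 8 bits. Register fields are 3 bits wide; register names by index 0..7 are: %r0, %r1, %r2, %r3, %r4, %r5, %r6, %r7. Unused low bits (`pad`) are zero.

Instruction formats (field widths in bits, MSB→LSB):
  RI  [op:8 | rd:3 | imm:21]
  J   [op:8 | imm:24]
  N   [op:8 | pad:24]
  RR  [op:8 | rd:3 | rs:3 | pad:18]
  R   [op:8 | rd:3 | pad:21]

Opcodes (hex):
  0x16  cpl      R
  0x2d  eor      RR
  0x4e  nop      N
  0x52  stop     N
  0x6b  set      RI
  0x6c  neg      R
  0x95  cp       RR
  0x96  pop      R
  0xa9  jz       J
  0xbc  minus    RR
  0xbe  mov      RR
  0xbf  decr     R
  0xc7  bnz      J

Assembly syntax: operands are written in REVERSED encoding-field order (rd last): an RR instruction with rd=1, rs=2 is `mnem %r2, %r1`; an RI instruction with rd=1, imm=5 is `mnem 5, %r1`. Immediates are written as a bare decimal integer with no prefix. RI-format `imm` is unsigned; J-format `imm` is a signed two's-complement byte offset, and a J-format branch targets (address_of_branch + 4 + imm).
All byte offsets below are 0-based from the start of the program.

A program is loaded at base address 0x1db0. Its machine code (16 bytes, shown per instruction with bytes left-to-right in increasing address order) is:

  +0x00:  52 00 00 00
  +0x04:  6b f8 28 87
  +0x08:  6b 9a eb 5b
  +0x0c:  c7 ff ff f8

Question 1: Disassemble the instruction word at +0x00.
stop

[00] 52 00 00 00 → 0x52000000
  top 8b → 0x52 → stop [N]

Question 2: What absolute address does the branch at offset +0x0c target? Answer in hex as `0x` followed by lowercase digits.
off 0x0c: read c7 ff ff f8 as big → 0xc7fffff8
  opcode bits[31:24]=0xc7: bnz/J
  imm@[23:0]=0xfffff8 (s24→-8) ⇒ -8
  target = base 0x1db0 + off 0x0c + 4 + imm -8 = 0x1db8

0x1db8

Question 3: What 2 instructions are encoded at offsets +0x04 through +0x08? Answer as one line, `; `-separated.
set 1583239, %r7; set 1764187, %r4

off 0x04: read 6b f8 28 87 as big → 0x6bf82887
  opcode bits[31:24]=0x6b: set/RI
  [23:21] rd=7 = %r7
  [20:0] imm=1583239 = 1583239
off 0x08: read 6b 9a eb 5b as big → 0x6b9aeb5b
  opcode bits[31:24]=0x6b: set/RI
  [23:21] rd=4 = %r4
  [20:0] imm=1764187 = 1764187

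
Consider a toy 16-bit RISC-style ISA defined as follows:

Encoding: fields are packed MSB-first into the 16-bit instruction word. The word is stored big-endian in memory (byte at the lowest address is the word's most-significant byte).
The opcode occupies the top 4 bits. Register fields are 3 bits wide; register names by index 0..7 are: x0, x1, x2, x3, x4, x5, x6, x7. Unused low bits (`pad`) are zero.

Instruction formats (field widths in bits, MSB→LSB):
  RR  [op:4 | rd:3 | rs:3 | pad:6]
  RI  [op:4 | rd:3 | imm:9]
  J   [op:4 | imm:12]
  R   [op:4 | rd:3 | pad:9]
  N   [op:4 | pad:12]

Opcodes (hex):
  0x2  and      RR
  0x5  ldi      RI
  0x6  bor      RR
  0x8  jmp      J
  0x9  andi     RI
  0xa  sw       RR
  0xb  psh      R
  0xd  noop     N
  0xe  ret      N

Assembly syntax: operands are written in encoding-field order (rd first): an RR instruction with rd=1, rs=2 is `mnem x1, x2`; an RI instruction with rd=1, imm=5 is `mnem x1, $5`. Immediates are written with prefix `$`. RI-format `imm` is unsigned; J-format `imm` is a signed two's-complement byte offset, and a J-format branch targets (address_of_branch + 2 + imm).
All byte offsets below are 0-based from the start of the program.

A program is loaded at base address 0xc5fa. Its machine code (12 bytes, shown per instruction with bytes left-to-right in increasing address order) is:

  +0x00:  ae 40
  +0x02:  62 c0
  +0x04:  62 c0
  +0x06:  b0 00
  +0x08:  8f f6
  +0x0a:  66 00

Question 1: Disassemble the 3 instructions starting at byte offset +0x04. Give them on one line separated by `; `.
bor x1, x3; psh x0; jmp $-10

[04] 62 c0 → 0x62c0
  op=0x62c0>>12=0x6 ⇒ bor (RR)
  rd: (w>>9)&0x7=0x1 → x1
  rs: (w>>6)&0x7=0x3 → x3
[06] b0 00 → 0xb000
  op=0xb000>>12=0xb ⇒ psh (R)
  rd: (w>>9)&0x7=0x0 → x0
[08] 8f f6 → 0x8ff6
  op=0x8ff6>>12=0x8 ⇒ jmp (J)
  imm: (w>>0)&0xfff=0xff6 (s12→-10) → $-10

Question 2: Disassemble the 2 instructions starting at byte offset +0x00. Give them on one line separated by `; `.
sw x7, x1; bor x1, x3

[00] ae 40 → 0xae40
  op=0xae40>>12=0xa ⇒ sw (RR)
  rd@[11:9]=0x7 ⇒ x7
  rs@[8:6]=0x1 ⇒ x1
[02] 62 c0 → 0x62c0
  op=0x62c0>>12=0x6 ⇒ bor (RR)
  rd@[11:9]=0x1 ⇒ x1
  rs@[8:6]=0x3 ⇒ x3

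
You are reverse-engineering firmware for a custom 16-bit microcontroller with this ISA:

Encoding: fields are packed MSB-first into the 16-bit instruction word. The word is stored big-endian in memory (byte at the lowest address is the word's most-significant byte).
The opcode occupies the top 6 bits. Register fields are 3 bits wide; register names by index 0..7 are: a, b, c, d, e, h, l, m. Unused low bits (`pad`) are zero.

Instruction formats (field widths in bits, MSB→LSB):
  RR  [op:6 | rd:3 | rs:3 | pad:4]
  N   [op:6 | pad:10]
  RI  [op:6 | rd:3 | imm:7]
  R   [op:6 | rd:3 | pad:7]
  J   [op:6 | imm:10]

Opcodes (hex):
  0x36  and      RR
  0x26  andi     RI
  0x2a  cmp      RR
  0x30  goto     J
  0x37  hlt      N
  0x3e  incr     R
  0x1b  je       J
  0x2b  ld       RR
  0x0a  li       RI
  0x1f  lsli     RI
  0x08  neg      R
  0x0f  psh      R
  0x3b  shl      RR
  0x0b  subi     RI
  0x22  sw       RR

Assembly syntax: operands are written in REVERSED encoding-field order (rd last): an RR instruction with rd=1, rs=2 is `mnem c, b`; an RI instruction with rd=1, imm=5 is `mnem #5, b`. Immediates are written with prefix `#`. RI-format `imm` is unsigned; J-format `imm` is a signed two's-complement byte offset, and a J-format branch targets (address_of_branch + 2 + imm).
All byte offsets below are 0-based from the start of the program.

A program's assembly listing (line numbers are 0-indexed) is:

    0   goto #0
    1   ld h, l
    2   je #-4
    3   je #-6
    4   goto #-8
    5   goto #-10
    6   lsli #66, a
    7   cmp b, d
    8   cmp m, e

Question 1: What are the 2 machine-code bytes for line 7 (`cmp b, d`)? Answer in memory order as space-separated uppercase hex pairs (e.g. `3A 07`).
L7: cmp op=0x2a:6|rd=3:3|rs=1:3|pad=0:4 ⇒ 0xa990 ⇒ big a9 90

A9 90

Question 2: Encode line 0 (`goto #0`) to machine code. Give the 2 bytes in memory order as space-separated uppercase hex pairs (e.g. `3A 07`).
C0 00

line 0 (goto): pack op=0x30:6|imm=0:10 = 0xc000; big→ c0 00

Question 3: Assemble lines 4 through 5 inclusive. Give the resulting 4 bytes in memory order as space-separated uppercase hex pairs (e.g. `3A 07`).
C3 F8 C3 F6

line 4 (goto): pack op=0x30:6|imm=-8:10 = 0xc3f8; big→ c3 f8
line 5 (goto): pack op=0x30:6|imm=-10:10 = 0xc3f6; big→ c3 f6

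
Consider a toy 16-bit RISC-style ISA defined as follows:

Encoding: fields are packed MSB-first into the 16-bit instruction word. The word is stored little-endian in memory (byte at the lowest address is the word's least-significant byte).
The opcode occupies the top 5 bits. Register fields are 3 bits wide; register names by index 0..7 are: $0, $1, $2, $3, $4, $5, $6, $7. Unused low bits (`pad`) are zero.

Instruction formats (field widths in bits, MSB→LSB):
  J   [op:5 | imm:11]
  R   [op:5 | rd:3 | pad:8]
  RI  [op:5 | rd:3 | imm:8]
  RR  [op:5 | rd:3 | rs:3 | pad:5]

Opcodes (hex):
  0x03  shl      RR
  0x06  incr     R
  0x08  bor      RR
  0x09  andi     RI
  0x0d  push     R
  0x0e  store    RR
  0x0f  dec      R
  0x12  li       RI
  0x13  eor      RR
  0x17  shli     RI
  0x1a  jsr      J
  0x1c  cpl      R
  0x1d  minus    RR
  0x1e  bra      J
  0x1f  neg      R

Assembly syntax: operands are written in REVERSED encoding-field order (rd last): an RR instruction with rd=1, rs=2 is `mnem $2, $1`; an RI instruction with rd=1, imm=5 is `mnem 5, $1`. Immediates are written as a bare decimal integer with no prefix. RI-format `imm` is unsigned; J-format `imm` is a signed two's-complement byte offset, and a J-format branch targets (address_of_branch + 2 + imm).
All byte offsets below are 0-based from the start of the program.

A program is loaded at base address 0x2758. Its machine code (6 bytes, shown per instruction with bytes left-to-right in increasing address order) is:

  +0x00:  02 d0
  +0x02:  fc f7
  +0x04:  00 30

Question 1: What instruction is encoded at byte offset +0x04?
off 0x04: read 00 30 as little → 0x3000
  opcode bits[15:11]=0x6: incr/R
  rd: (w>>8)&0x7=0x0 → $0

incr $0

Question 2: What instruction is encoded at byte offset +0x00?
jsr 2

@+00  little-endian(02 d0) = 0xd002
  op=0xd002>>11=0x1a ⇒ jsr (J)
  [10:0] imm=2 = 2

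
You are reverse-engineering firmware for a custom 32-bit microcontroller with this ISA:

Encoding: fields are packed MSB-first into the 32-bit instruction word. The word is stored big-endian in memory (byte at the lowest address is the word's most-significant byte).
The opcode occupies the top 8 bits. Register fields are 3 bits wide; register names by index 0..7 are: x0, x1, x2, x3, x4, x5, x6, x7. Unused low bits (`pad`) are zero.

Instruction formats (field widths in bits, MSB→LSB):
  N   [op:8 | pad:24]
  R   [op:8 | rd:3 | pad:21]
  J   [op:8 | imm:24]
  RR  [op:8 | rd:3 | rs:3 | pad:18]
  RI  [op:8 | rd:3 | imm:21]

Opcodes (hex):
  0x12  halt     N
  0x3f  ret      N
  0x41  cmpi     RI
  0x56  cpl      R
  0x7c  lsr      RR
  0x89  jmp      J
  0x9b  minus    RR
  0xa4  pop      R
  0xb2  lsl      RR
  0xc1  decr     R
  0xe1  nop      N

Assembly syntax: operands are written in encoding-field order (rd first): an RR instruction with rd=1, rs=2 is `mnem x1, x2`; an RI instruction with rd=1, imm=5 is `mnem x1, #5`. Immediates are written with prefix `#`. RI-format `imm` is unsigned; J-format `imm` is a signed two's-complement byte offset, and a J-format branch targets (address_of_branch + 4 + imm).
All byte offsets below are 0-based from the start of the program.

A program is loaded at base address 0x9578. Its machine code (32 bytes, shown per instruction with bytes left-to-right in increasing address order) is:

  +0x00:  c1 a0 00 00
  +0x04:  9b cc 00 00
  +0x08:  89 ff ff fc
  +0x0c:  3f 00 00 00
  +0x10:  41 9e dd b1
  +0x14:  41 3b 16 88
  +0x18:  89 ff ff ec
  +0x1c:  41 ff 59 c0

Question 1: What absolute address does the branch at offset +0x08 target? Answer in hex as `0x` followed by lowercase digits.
+0x08: 89 ff ff fc ⇒ word 0x89fffffc (big)
  top 8b → 0x89 → jmp [J]
  imm@[23:0]=0xfffffc (s24→-4) ⇒ #-4
  target = base 0x9578 + off 0x08 + 4 + imm -4 = 0x9580

0x9580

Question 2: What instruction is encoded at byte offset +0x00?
[00] c1 a0 00 00 → 0xc1a00000
  opcode bits[31:24]=0xc1: decr/R
  [23:21] rd=5 = x5

decr x5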